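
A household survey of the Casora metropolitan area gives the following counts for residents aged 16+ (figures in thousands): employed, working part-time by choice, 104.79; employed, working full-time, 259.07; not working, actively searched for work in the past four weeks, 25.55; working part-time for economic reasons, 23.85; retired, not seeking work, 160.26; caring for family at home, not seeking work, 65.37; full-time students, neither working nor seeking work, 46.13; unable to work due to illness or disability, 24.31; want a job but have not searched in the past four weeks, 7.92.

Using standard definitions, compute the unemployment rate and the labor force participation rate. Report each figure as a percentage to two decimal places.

Unemployment rate ≈ 6.18%; labor force participation rate ≈ 57.62%.

Employed = 104.79 + 259.07 + 23.85 = 387.71 thousand (anyone who worked, including part-time for economic reasons, counts as employed).
Unemployed = 25.55 thousand.
Labor force = 387.71 + 25.55 = 413.26 thousand.
Not in labor force = 160.26 + 65.37 + 46.13 + 24.31 + 7.92 = 303.99 thousand (those not working and not actively searching are outside the labor force — including those who want a job but have given up searching).
Civilian working-age population = 413.26 + 303.99 = 717.25 thousand.
Unemployment rate = 25.55 / 413.26 = 6.18%.
Labor force participation rate = 413.26 / 717.25 = 57.62%.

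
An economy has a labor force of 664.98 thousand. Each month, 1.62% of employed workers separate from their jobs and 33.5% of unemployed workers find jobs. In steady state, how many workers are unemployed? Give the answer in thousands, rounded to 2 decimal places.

Steady-state unemployment rate u* = s/(s+f) = 1.62/(1.62+33.5) = 0.046128.
Unemployed = u* × labor force = 0.046128 × 664.98 ≈ 30.67 thousand.

About 30.67 thousand are unemployed in steady state.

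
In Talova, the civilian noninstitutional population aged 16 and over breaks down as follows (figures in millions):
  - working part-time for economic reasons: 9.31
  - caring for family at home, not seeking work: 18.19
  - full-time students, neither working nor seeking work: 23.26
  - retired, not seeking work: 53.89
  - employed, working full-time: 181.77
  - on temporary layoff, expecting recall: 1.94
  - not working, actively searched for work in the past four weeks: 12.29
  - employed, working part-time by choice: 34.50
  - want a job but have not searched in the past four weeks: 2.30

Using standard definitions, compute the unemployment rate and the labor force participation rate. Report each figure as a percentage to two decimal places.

Unemployment rate ≈ 5.93%; labor force participation rate ≈ 71.07%.

Employed = 9.31 + 181.77 + 34.50 = 225.58 million (anyone who worked, including part-time for economic reasons, counts as employed).
Unemployed = 1.94 + 12.29 = 14.23 million (jobless and actively searching, or on temporary layoff).
Labor force = 225.58 + 14.23 = 239.81 million.
Not in labor force = 18.19 + 23.26 + 53.89 + 2.30 = 97.64 million (those not working and not actively searching are outside the labor force — including those who want a job but have given up searching).
Civilian working-age population = 239.81 + 97.64 = 337.45 million.
Unemployment rate = 14.23 / 239.81 = 5.93%.
Labor force participation rate = 239.81 / 337.45 = 71.07%.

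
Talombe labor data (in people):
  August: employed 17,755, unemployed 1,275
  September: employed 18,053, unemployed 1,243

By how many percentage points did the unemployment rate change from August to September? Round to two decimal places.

August: labor force = 17,755 + 1,275 = 19,030; u = 1,275/19,030 = 6.70%.
September: labor force = 18,053 + 1,243 = 19,296; u = 1,243/19,296 = 6.44%.
Change = 6.44% − 6.70% = −0.26 pp.

The unemployment rate changed by −0.26 percentage points.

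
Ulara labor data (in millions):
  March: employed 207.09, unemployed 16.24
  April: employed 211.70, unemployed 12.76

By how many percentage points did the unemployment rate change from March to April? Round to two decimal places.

The unemployment rate changed by −1.59 percentage points.

March: labor force = 207.09 + 16.24 = 223.33; u = 16.24/223.33 = 7.27%.
April: labor force = 211.70 + 12.76 = 224.46; u = 12.76/224.46 = 5.68%.
Change = 5.68% − 7.27% = −1.59 pp.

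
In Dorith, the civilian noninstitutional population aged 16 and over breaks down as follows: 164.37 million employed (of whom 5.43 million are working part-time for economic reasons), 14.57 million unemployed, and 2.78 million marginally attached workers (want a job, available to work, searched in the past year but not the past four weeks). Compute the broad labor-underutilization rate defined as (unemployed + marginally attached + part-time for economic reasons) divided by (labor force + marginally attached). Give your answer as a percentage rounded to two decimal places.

Broad underutilization rate ≈ 12.54%.

Labor force = 164.37 + 14.57 = 178.94 million.
Numerator = 14.57 + 2.78 + 5.43 = 22.78 million.
Denominator = 178.94 + 2.78 = 181.72 million.
Broad rate = 22.78 / 181.72 = 12.54%.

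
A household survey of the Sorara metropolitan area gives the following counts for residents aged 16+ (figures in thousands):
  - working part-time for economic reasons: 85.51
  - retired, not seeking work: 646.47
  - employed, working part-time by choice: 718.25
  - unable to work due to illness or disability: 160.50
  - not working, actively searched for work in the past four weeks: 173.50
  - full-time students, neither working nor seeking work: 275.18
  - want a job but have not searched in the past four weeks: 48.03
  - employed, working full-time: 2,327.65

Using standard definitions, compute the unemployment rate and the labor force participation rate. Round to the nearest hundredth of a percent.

Unemployment rate ≈ 5.25%; labor force participation rate ≈ 74.52%.

Employed = 85.51 + 718.25 + 2,327.65 = 3,131.41 thousand (anyone who worked, including part-time for economic reasons, counts as employed).
Unemployed = 173.50 thousand.
Labor force = 3,131.41 + 173.50 = 3,304.91 thousand.
Not in labor force = 646.47 + 160.50 + 275.18 + 48.03 = 1,130.18 thousand (those not working and not actively searching are outside the labor force — including those who want a job but have given up searching).
Civilian working-age population = 3,304.91 + 1,130.18 = 4,435.09 thousand.
Unemployment rate = 173.50 / 3,304.91 = 5.25%.
Labor force participation rate = 3,304.91 / 4,435.09 = 74.52%.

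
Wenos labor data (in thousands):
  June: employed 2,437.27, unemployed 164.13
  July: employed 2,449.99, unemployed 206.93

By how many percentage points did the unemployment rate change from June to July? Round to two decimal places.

June: labor force = 2,437.27 + 164.13 = 2,601.40; u = 164.13/2,601.40 = 6.31%.
July: labor force = 2,449.99 + 206.93 = 2,656.92; u = 206.93/2,656.92 = 7.79%.
Change = 7.79% − 6.31% = +1.48 pp.

The unemployment rate changed by +1.48 percentage points.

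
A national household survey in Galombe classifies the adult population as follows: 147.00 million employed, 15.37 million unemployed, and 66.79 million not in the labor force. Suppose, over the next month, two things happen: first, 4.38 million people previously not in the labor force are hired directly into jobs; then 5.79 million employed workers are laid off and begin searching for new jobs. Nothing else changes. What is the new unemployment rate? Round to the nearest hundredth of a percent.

New unemployment rate ≈ 12.69%.

Initially, labor force = 147.00 + 15.37 = 162.37 million, so u = 15.37/162.37 = 9.47%.
After the first change, employed and labor force both rise by 4.38; unemployed unchanged → E = 151.38, U = 15.37, labor force = 166.75 million.
After the second change, employed falls and unemployed rises by 5.79; labor force unchanged → E = 145.59, U = 21.16, labor force = 166.75 million.
New unemployment rate = 21.16 / 166.75 = 12.69%.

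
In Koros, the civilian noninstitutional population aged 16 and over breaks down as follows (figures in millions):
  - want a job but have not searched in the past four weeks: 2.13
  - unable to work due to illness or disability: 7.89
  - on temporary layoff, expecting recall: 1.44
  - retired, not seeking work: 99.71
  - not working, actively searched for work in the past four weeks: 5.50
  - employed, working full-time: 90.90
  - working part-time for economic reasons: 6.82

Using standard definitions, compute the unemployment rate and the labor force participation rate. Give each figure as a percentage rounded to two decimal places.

Employed = 90.90 + 6.82 = 97.72 million (anyone who worked, including part-time for economic reasons, counts as employed).
Unemployed = 1.44 + 5.50 = 6.94 million (jobless and actively searching, or on temporary layoff).
Labor force = 97.72 + 6.94 = 104.66 million.
Not in labor force = 2.13 + 7.89 + 99.71 = 109.73 million (those not working and not actively searching are outside the labor force — including those who want a job but have given up searching).
Civilian working-age population = 104.66 + 109.73 = 214.39 million.
Unemployment rate = 6.94 / 104.66 = 6.63%.
Labor force participation rate = 104.66 / 214.39 = 48.82%.

Unemployment rate ≈ 6.63%; labor force participation rate ≈ 48.82%.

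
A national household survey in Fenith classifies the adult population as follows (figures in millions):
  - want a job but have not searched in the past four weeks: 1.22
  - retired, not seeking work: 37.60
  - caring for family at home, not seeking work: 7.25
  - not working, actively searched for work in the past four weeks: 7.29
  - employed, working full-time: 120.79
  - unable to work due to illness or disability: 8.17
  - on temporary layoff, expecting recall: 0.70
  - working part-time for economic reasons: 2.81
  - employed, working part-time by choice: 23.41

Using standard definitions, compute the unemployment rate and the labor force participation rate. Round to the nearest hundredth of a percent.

Unemployment rate ≈ 5.15%; labor force participation rate ≈ 74.08%.

Employed = 120.79 + 2.81 + 23.41 = 147.01 million (anyone who worked, including part-time for economic reasons, counts as employed).
Unemployed = 7.29 + 0.70 = 7.99 million (jobless and actively searching, or on temporary layoff).
Labor force = 147.01 + 7.99 = 155.00 million.
Not in labor force = 1.22 + 37.60 + 7.25 + 8.17 = 54.24 million (those not working and not actively searching are outside the labor force — including those who want a job but have given up searching).
Civilian working-age population = 155.00 + 54.24 = 209.24 million.
Unemployment rate = 7.99 / 155.00 = 5.15%.
Labor force participation rate = 155.00 / 209.24 = 74.08%.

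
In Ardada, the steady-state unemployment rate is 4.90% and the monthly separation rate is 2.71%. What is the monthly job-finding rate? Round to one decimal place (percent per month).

From u* = s/(s+f): f = s·(1−u)/u.
f = 2.71 × (1 − 0.0490) / 0.0490 = 2.5772 / 0.0490 ≈ 52.6% per month.

Job-finding rate ≈ 52.6% per month.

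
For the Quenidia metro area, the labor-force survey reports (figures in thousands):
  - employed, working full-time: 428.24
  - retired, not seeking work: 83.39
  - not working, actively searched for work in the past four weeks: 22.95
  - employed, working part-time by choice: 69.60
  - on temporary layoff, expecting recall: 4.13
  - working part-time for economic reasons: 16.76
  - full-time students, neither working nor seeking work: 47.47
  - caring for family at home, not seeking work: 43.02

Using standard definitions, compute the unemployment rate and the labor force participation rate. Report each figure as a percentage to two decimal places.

Unemployment rate ≈ 5.00%; labor force participation rate ≈ 75.70%.

Employed = 428.24 + 69.60 + 16.76 = 514.60 thousand (anyone who worked, including part-time for economic reasons, counts as employed).
Unemployed = 22.95 + 4.13 = 27.08 thousand (jobless and actively searching, or on temporary layoff).
Labor force = 514.60 + 27.08 = 541.68 thousand.
Not in labor force = 83.39 + 47.47 + 43.02 = 173.88 thousand (those not working and not actively searching are outside the labor force).
Civilian working-age population = 541.68 + 173.88 = 715.56 thousand.
Unemployment rate = 27.08 / 541.68 = 5.00%.
Labor force participation rate = 541.68 / 715.56 = 75.70%.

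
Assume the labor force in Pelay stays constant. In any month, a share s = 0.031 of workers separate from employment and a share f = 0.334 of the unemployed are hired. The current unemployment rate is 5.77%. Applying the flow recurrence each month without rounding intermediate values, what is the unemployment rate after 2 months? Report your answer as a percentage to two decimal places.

With a fixed labor force, u_{t+1} = u_t + s·(1−u_t) − f·u_t = u_t·(1−s−f) + s.
Here 1−s−f = 0.635 and s = 0.031.
u_1 = 0.057700 × 0.635 + 0.031 = 0.067639.
u_2 = 0.067639 × 0.635 + 0.031 = 0.073951.

Unemployment rate after two months ≈ 7.40%.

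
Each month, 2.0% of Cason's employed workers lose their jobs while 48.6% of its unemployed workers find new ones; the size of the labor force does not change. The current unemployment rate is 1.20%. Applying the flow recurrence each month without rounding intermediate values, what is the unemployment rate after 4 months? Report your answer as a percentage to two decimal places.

Unemployment rate after four months ≈ 3.79%.

With a fixed labor force, u_{t+1} = u_t + s·(1−u_t) − f·u_t = u_t·(1−s−f) + s.
Here 1−s−f = 0.494 and s = 0.020.
u_1 = 0.012000 × 0.494 + 0.020 = 0.025928.
u_2 = 0.025928 × 0.494 + 0.020 = 0.032808.
u_3 = 0.032808 × 0.494 + 0.020 = 0.036207.
u_4 = 0.036207 × 0.494 + 0.020 = 0.037886.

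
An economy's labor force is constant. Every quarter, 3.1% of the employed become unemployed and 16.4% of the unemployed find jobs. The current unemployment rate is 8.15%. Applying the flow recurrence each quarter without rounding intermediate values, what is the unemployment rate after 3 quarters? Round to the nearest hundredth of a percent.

With a fixed labor force, u_{t+1} = u_t + s·(1−u_t) − f·u_t = u_t·(1−s−f) + s.
Here 1−s−f = 0.805 and s = 0.031.
u_1 = 0.081500 × 0.805 + 0.031 = 0.096608.
u_2 = 0.096608 × 0.805 + 0.031 = 0.108769.
u_3 = 0.108769 × 0.805 + 0.031 = 0.118559.

Unemployment rate after three quarters ≈ 11.86%.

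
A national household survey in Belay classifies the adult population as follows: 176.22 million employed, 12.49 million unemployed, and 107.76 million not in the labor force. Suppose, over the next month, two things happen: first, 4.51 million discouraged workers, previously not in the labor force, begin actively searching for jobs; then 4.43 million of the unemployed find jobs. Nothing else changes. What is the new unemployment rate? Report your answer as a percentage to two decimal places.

New unemployment rate ≈ 6.51%.

Initially, labor force = 176.22 + 12.49 = 188.71 million, so u = 12.49/188.71 = 6.62%.
After the first change, unemployed and labor force both rise by 4.51 → E = 176.22, U = 17.00, labor force = 193.22 million.
After the second change, unemployed falls and employed rises by 4.43; labor force unchanged → E = 180.65, U = 12.57, labor force = 193.22 million.
New unemployment rate = 12.57 / 193.22 = 6.51%.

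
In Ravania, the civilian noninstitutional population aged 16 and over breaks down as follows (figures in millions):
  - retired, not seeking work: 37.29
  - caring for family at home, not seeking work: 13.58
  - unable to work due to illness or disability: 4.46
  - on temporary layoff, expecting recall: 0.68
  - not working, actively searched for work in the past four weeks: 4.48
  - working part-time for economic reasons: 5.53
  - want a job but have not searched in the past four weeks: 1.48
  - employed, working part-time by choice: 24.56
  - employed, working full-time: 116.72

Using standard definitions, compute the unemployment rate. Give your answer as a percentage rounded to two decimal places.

Employed = 5.53 + 24.56 + 116.72 = 146.81 million (anyone who worked, including part-time for economic reasons, counts as employed).
Unemployed = 0.68 + 4.48 = 5.16 million (jobless and actively searching, or on temporary layoff).
Labor force = 146.81 + 5.16 = 151.97 million.
Unemployment rate = 5.16 / 151.97 = 3.40%.

Unemployment rate ≈ 3.40%.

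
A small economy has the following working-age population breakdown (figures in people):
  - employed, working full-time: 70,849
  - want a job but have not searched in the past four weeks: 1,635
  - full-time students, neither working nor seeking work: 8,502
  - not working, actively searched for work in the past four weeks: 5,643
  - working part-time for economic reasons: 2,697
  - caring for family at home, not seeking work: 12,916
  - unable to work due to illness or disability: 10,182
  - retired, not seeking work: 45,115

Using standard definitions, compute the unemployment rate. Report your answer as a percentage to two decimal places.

Unemployment rate ≈ 7.13%.

Employed = 70,849 + 2,697 = 73,546 (anyone who worked, including part-time for economic reasons, counts as employed).
Unemployed = 5,643.
Labor force = 73,546 + 5,643 = 79,189.
Unemployment rate = 5,643 / 79,189 = 7.13%.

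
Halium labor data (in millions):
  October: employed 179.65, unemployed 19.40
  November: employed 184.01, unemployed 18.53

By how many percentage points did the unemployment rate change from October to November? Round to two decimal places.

October: labor force = 179.65 + 19.40 = 199.05; u = 19.40/199.05 = 9.75%.
November: labor force = 184.01 + 18.53 = 202.54; u = 18.53/202.54 = 9.15%.
Change = 9.15% − 9.75% = −0.60 pp.

The unemployment rate changed by −0.60 percentage points.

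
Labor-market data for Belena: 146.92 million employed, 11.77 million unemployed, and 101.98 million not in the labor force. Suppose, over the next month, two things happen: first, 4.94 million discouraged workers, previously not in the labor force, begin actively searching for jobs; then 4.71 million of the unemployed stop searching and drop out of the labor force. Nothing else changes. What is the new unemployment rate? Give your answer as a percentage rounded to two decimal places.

New unemployment rate ≈ 7.55%.

Initially, labor force = 146.92 + 11.77 = 158.69 million, so u = 11.77/158.69 = 7.42%.
After the first change, unemployed and labor force both rise by 4.94 → E = 146.92, U = 16.71, labor force = 163.63 million.
After the second change, unemployed and labor force both fall by 4.71 → E = 146.92, U = 12.00, labor force = 158.92 million.
New unemployment rate = 12.00 / 158.92 = 7.55%.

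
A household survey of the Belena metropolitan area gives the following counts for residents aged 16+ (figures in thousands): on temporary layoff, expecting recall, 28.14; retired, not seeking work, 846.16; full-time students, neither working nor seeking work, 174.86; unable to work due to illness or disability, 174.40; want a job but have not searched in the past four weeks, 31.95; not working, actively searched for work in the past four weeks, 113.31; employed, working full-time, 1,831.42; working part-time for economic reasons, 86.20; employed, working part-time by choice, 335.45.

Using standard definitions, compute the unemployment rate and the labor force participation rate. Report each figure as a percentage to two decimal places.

Employed = 1,831.42 + 86.20 + 335.45 = 2,253.07 thousand (anyone who worked, including part-time for economic reasons, counts as employed).
Unemployed = 28.14 + 113.31 = 141.45 thousand (jobless and actively searching, or on temporary layoff).
Labor force = 2,253.07 + 141.45 = 2,394.52 thousand.
Not in labor force = 846.16 + 174.86 + 174.40 + 31.95 = 1,227.37 thousand (those not working and not actively searching are outside the labor force — including those who want a job but have given up searching).
Civilian working-age population = 2,394.52 + 1,227.37 = 3,621.89 thousand.
Unemployment rate = 141.45 / 2,394.52 = 5.91%.
Labor force participation rate = 2,394.52 / 3,621.89 = 66.11%.

Unemployment rate ≈ 5.91%; labor force participation rate ≈ 66.11%.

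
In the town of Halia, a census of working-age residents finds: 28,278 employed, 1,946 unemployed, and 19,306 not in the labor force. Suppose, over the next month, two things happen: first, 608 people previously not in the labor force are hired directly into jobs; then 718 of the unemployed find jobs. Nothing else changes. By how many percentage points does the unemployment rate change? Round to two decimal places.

Initially, labor force = 28,278 + 1,946 = 30,224, so u = 1,946/30,224 = 6.44%.
After the first change, employed and labor force both rise by 608; unemployed unchanged → E = 28,886, U = 1,946, labor force = 30,832.
After the second change, unemployed falls and employed rises by 718; labor force unchanged → E = 29,604, U = 1,228, labor force = 30,832.
New unemployment rate = 1,228 / 30,832 = 3.98%.
Change = 3.98% − 6.44% = −2.46 percentage points.

The unemployment rate changes by −2.46 percentage points.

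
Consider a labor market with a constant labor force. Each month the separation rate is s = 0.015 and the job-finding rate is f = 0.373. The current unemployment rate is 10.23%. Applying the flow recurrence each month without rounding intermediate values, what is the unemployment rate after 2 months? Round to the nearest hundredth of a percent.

Unemployment rate after two months ≈ 6.25%.

With a fixed labor force, u_{t+1} = u_t + s·(1−u_t) − f·u_t = u_t·(1−s−f) + s.
Here 1−s−f = 0.612 and s = 0.015.
u_1 = 0.102300 × 0.612 + 0.015 = 0.077608.
u_2 = 0.077608 × 0.612 + 0.015 = 0.062496.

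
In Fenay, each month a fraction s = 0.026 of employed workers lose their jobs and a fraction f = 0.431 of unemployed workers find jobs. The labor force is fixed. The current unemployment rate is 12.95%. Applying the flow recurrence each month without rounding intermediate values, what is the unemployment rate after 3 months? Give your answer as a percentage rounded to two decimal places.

Unemployment rate after three months ≈ 6.85%.

With a fixed labor force, u_{t+1} = u_t + s·(1−u_t) − f·u_t = u_t·(1−s−f) + s.
Here 1−s−f = 0.543 and s = 0.026.
u_1 = 0.129500 × 0.543 + 0.026 = 0.096319.
u_2 = 0.096319 × 0.543 + 0.026 = 0.078301.
u_3 = 0.078301 × 0.543 + 0.026 = 0.068517.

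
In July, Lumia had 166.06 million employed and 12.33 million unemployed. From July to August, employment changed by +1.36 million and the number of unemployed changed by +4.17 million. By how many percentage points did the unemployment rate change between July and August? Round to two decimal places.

July: labor force = 166.06 + 12.33 = 178.39; u = 12.33/178.39 = 6.91%.
August: labor force = 167.42 + 16.50 = 183.92; u = 16.50/183.92 = 8.97%.
Change = 8.97% − 6.91% = +2.06 pp.

The unemployment rate changed by +2.06 percentage points.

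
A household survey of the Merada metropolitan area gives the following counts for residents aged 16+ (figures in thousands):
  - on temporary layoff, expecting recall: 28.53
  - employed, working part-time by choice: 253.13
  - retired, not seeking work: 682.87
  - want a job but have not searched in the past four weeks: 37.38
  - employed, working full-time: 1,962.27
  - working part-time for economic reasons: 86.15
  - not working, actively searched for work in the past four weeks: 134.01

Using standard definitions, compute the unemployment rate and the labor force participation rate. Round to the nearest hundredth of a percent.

Employed = 253.13 + 1,962.27 + 86.15 = 2,301.55 thousand (anyone who worked, including part-time for economic reasons, counts as employed).
Unemployed = 28.53 + 134.01 = 162.54 thousand (jobless and actively searching, or on temporary layoff).
Labor force = 2,301.55 + 162.54 = 2,464.09 thousand.
Not in labor force = 682.87 + 37.38 = 720.25 thousand (those not working and not actively searching are outside the labor force — including those who want a job but have given up searching).
Civilian working-age population = 2,464.09 + 720.25 = 3,184.34 thousand.
Unemployment rate = 162.54 / 2,464.09 = 6.60%.
Labor force participation rate = 2,464.09 / 3,184.34 = 77.38%.

Unemployment rate ≈ 6.60%; labor force participation rate ≈ 77.38%.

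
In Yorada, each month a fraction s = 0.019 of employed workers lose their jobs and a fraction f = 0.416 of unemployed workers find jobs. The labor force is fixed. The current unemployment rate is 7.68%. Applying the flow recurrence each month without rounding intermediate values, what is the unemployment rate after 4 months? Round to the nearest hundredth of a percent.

With a fixed labor force, u_{t+1} = u_t + s·(1−u_t) − f·u_t = u_t·(1−s−f) + s.
Here 1−s−f = 0.565 and s = 0.019.
u_1 = 0.076800 × 0.565 + 0.019 = 0.062392.
u_2 = 0.062392 × 0.565 + 0.019 = 0.054251.
u_3 = 0.054251 × 0.565 + 0.019 = 0.049652.
u_4 = 0.049652 × 0.565 + 0.019 = 0.047053.

Unemployment rate after four months ≈ 4.71%.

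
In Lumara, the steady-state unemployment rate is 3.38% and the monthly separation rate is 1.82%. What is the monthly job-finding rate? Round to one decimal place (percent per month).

From u* = s/(s+f): f = s·(1−u)/u.
f = 1.82 × (1 − 0.0338) / 0.0338 = 1.7585 / 0.0338 ≈ 52.0% per month.

Job-finding rate ≈ 52.0% per month.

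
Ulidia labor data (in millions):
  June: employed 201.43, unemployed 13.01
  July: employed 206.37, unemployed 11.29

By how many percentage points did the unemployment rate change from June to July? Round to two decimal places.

The unemployment rate changed by −0.88 percentage points.

June: labor force = 201.43 + 13.01 = 214.44; u = 13.01/214.44 = 6.07%.
July: labor force = 206.37 + 11.29 = 217.66; u = 11.29/217.66 = 5.19%.
Change = 5.19% − 6.07% = −0.88 pp.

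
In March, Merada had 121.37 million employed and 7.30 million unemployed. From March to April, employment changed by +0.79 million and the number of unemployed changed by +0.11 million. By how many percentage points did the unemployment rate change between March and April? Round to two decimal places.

March: labor force = 121.37 + 7.30 = 128.67; u = 7.30/128.67 = 5.67%.
April: labor force = 122.16 + 7.41 = 129.57; u = 7.41/129.57 = 5.72%.
Change = 5.72% − 5.67% = +0.05 pp.

The unemployment rate changed by +0.05 percentage points.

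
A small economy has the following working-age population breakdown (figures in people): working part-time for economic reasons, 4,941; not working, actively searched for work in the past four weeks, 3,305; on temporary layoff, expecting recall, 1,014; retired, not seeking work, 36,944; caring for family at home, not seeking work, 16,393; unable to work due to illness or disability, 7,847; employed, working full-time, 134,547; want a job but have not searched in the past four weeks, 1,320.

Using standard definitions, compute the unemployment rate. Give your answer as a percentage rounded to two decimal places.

Unemployment rate ≈ 3.00%.

Employed = 4,941 + 134,547 = 139,488 (anyone who worked, including part-time for economic reasons, counts as employed).
Unemployed = 3,305 + 1,014 = 4,319 (jobless and actively searching, or on temporary layoff).
Labor force = 139,488 + 4,319 = 143,807.
Unemployment rate = 4,319 / 143,807 = 3.00%.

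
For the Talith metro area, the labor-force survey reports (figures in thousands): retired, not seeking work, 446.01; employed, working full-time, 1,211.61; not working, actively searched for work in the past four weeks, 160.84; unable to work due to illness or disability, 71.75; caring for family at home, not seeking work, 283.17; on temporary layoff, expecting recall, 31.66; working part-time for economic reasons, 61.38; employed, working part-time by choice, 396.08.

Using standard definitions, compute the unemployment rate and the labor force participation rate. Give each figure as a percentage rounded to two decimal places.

Employed = 1,211.61 + 61.38 + 396.08 = 1,669.07 thousand (anyone who worked, including part-time for economic reasons, counts as employed).
Unemployed = 160.84 + 31.66 = 192.50 thousand (jobless and actively searching, or on temporary layoff).
Labor force = 1,669.07 + 192.50 = 1,861.57 thousand.
Not in labor force = 446.01 + 71.75 + 283.17 = 800.93 thousand (those not working and not actively searching are outside the labor force).
Civilian working-age population = 1,861.57 + 800.93 = 2,662.50 thousand.
Unemployment rate = 192.50 / 1,861.57 = 10.34%.
Labor force participation rate = 1,861.57 / 2,662.50 = 69.92%.

Unemployment rate ≈ 10.34%; labor force participation rate ≈ 69.92%.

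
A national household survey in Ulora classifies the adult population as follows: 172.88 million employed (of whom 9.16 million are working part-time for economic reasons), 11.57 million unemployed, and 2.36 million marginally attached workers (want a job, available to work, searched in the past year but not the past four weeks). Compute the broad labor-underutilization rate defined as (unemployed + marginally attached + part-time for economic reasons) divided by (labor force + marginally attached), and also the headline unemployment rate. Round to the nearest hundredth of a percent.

Labor force = 172.88 + 11.57 = 184.45 million.
Numerator = 11.57 + 2.36 + 9.16 = 23.09 million.
Denominator = 184.45 + 2.36 = 186.81 million.
Broad rate = 23.09 / 186.81 = 12.36%.
Headline unemployment rate = 11.57 / 184.45 = 6.27%.

Broad underutilization rate ≈ 12.36%; headline unemployment rate ≈ 6.27%.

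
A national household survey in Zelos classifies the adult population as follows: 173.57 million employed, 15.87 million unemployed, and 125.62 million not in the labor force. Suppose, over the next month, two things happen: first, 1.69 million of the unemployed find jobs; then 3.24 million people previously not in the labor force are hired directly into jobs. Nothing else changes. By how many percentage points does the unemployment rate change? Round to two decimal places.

The unemployment rate changes by −1.02 percentage points.

Initially, labor force = 173.57 + 15.87 = 189.44 million, so u = 15.87/189.44 = 8.38%.
After the first change, unemployed falls and employed rises by 1.69; labor force unchanged → E = 175.26, U = 14.18, labor force = 189.44 million.
After the second change, employed and labor force both rise by 3.24; unemployed unchanged → E = 178.50, U = 14.18, labor force = 192.68 million.
New unemployment rate = 14.18 / 192.68 = 7.36%.
Change = 7.36% − 8.38% = −1.02 percentage points.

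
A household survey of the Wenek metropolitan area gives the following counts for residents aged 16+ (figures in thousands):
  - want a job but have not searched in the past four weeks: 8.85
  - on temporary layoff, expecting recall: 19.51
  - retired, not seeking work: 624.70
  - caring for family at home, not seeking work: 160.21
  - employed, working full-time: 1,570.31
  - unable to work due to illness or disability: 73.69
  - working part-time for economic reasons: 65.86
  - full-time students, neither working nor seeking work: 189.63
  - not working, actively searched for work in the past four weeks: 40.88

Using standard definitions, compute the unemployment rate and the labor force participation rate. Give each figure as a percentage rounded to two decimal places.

Employed = 1,570.31 + 65.86 = 1,636.17 thousand (anyone who worked, including part-time for economic reasons, counts as employed).
Unemployed = 19.51 + 40.88 = 60.39 thousand (jobless and actively searching, or on temporary layoff).
Labor force = 1,636.17 + 60.39 = 1,696.56 thousand.
Not in labor force = 8.85 + 624.70 + 160.21 + 73.69 + 189.63 = 1,057.08 thousand (those not working and not actively searching are outside the labor force — including those who want a job but have given up searching).
Civilian working-age population = 1,696.56 + 1,057.08 = 2,753.64 thousand.
Unemployment rate = 60.39 / 1,696.56 = 3.56%.
Labor force participation rate = 1,696.56 / 2,753.64 = 61.61%.

Unemployment rate ≈ 3.56%; labor force participation rate ≈ 61.61%.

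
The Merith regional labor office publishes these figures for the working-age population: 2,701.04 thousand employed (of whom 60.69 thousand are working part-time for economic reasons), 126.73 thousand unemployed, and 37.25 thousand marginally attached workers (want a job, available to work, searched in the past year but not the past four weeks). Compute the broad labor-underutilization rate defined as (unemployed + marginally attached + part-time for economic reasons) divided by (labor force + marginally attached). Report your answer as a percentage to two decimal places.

Labor force = 2,701.04 + 126.73 = 2,827.77 thousand.
Numerator = 126.73 + 37.25 + 60.69 = 224.67 thousand.
Denominator = 2,827.77 + 37.25 = 2,865.02 thousand.
Broad rate = 224.67 / 2,865.02 = 7.84%.

Broad underutilization rate ≈ 7.84%.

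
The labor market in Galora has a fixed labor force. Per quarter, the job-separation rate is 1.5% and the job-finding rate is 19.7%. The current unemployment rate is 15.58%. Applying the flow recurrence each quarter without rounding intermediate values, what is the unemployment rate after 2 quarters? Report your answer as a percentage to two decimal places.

With a fixed labor force, u_{t+1} = u_t + s·(1−u_t) − f·u_t = u_t·(1−s−f) + s.
Here 1−s−f = 0.788 and s = 0.015.
u_1 = 0.155800 × 0.788 + 0.015 = 0.137770.
u_2 = 0.137770 × 0.788 + 0.015 = 0.123563.

Unemployment rate after two quarters ≈ 12.36%.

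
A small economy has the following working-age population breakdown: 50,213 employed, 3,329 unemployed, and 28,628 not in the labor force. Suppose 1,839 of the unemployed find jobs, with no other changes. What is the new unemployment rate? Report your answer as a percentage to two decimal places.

Initially, labor force = 50,213 + 3,329 = 53,542, so u = 3,329/53,542 = 6.22%.
After the change, unemployed falls and employed rises by 1,839; labor force unchanged → E = 52,052, U = 1,490, labor force = 53,542.
New unemployment rate = 1,490 / 53,542 = 2.78%.

New unemployment rate ≈ 2.78%.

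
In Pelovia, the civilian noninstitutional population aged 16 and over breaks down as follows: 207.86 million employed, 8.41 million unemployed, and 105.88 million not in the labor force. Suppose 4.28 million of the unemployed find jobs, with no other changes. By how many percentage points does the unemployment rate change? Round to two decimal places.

The unemployment rate changes by −1.98 percentage points.

Initially, labor force = 207.86 + 8.41 = 216.27 million, so u = 8.41/216.27 = 3.89%.
After the change, unemployed falls and employed rises by 4.28; labor force unchanged → E = 212.14, U = 4.13, labor force = 216.27 million.
New unemployment rate = 4.13 / 216.27 = 1.91%.
Change = 1.91% − 3.89% = −1.98 percentage points.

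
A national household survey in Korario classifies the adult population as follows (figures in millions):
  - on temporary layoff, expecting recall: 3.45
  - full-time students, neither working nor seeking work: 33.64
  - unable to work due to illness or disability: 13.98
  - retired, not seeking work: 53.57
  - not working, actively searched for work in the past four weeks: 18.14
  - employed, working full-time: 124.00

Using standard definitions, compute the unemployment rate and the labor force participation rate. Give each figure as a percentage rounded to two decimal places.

Employed = 124.00 million.
Unemployed = 3.45 + 18.14 = 21.59 million (jobless and actively searching, or on temporary layoff).
Labor force = 124.00 + 21.59 = 145.59 million.
Not in labor force = 33.64 + 13.98 + 53.57 = 101.19 million (those not working and not actively searching are outside the labor force).
Civilian working-age population = 145.59 + 101.19 = 246.78 million.
Unemployment rate = 21.59 / 145.59 = 14.83%.
Labor force participation rate = 145.59 / 246.78 = 59.00%.

Unemployment rate ≈ 14.83%; labor force participation rate ≈ 59.00%.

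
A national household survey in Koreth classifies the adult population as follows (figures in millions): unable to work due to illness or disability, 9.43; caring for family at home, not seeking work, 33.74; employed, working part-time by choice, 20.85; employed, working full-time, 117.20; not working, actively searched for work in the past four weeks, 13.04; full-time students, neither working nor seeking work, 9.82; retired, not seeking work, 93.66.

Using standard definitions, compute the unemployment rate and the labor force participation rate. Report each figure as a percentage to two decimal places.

Unemployment rate ≈ 8.63%; labor force participation rate ≈ 50.75%.

Employed = 20.85 + 117.20 = 138.05 million.
Unemployed = 13.04 million.
Labor force = 138.05 + 13.04 = 151.09 million.
Not in labor force = 9.43 + 33.74 + 9.82 + 93.66 = 146.65 million (those not working and not actively searching are outside the labor force).
Civilian working-age population = 151.09 + 146.65 = 297.74 million.
Unemployment rate = 13.04 / 151.09 = 8.63%.
Labor force participation rate = 151.09 / 297.74 = 50.75%.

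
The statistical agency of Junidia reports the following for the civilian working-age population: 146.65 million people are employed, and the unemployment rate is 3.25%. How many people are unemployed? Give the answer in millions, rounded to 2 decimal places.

About 4.93 million are unemployed.

Let U be the number unemployed. The labor force is E + U, and U/(E+U) = 0.0325.
So U = 0.0325 × 146.65 / (1 − 0.0325) = 4.7661 / 0.9675 ≈ 4.93 million.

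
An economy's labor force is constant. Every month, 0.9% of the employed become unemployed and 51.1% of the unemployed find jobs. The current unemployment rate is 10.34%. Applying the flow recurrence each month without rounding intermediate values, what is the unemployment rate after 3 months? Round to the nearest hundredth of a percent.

Unemployment rate after three months ≈ 2.68%.

With a fixed labor force, u_{t+1} = u_t + s·(1−u_t) − f·u_t = u_t·(1−s−f) + s.
Here 1−s−f = 0.480 and s = 0.009.
u_1 = 0.103400 × 0.480 + 0.009 = 0.058632.
u_2 = 0.058632 × 0.480 + 0.009 = 0.037143.
u_3 = 0.037143 × 0.480 + 0.009 = 0.026829.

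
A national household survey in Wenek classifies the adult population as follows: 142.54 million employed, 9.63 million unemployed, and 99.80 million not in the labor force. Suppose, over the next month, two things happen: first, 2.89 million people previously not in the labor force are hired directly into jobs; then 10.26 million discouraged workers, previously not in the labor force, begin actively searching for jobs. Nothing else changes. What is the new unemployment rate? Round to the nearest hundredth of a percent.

Initially, labor force = 142.54 + 9.63 = 152.17 million, so u = 9.63/152.17 = 6.33%.
After the first change, employed and labor force both rise by 2.89; unemployed unchanged → E = 145.43, U = 9.63, labor force = 155.06 million.
After the second change, unemployed and labor force both rise by 10.26 → E = 145.43, U = 19.89, labor force = 165.32 million.
New unemployment rate = 19.89 / 165.32 = 12.03%.

New unemployment rate ≈ 12.03%.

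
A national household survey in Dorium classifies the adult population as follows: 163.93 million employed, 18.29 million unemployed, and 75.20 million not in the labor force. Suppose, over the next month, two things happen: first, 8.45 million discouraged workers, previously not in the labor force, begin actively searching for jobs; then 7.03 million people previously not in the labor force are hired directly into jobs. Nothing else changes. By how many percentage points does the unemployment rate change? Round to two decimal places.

The unemployment rate changes by +3.49 percentage points.

Initially, labor force = 163.93 + 18.29 = 182.22 million, so u = 18.29/182.22 = 10.04%.
After the first change, unemployed and labor force both rise by 8.45 → E = 163.93, U = 26.74, labor force = 190.67 million.
After the second change, employed and labor force both rise by 7.03; unemployed unchanged → E = 170.96, U = 26.74, labor force = 197.70 million.
New unemployment rate = 26.74 / 197.70 = 13.53%.
Change = 13.53% − 10.04% = +3.49 percentage points.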